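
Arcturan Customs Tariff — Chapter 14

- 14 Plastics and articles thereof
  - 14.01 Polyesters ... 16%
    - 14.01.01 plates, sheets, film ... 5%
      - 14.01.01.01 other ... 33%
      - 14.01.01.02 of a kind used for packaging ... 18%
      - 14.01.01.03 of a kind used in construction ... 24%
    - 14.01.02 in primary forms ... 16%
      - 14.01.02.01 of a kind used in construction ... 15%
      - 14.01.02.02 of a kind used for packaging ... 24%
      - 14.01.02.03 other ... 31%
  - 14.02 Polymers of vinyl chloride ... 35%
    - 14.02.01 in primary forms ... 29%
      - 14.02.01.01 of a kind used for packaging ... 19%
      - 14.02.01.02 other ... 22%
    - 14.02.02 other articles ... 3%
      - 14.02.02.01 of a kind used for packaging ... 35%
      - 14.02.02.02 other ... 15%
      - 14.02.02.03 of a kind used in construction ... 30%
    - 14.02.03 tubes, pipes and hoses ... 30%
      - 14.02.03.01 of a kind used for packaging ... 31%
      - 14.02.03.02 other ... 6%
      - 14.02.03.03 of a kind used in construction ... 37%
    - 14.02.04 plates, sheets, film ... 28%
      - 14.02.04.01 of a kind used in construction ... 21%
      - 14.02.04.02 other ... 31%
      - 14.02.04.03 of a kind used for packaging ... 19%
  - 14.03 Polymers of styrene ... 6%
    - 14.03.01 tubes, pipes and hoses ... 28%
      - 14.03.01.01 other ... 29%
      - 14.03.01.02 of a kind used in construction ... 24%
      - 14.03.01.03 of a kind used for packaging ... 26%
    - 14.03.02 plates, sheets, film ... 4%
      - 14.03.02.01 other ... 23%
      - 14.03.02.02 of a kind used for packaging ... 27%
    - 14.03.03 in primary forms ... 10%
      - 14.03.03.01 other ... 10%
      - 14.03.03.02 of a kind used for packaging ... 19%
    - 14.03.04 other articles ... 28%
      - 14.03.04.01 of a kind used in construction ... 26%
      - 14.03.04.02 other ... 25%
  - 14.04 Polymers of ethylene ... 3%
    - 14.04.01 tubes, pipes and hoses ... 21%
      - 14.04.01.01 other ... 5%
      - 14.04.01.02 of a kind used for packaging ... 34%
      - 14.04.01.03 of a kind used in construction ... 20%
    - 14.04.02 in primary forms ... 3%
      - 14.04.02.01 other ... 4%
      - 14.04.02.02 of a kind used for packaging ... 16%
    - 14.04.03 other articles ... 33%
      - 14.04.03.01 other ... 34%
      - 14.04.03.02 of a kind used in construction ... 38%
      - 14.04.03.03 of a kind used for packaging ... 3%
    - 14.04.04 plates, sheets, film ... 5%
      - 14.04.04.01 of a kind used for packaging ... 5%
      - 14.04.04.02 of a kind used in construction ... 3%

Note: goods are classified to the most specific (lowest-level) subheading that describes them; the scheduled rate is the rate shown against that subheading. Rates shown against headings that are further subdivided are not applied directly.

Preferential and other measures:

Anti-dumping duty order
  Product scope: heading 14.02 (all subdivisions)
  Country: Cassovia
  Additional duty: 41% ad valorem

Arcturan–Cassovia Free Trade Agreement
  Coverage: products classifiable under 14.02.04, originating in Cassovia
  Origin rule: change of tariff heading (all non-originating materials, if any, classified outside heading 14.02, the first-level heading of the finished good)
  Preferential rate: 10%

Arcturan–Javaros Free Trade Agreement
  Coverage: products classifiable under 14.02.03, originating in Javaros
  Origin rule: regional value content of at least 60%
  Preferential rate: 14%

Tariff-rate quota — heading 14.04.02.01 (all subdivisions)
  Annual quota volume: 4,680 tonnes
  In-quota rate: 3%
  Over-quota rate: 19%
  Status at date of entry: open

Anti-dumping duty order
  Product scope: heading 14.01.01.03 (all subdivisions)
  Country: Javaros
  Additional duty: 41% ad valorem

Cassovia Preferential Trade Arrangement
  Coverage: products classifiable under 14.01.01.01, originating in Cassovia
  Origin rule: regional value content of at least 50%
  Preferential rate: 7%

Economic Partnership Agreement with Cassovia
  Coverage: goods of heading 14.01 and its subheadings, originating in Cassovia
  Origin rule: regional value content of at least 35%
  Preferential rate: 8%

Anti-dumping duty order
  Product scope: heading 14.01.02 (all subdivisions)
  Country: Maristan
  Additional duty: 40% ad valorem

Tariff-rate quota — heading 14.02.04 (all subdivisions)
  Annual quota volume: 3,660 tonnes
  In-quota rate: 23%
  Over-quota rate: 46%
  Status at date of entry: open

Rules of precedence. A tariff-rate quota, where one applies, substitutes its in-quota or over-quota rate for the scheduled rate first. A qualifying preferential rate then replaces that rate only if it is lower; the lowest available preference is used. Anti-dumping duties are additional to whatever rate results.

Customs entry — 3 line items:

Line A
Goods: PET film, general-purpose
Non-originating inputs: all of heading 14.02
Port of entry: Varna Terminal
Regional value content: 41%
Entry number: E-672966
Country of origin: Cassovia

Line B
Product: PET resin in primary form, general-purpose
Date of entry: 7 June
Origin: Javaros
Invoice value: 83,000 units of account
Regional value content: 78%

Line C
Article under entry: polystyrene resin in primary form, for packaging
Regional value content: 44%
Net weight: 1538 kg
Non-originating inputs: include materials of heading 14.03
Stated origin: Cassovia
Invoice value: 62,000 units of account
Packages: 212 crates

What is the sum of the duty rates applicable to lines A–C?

58%

Line A: PET → 14.01; film → 14.01.01; general-purpose → 14.01.01.01. Scheduled 33%. Cassovia agreement on 14.02.04: 14.01.01.01 not covered; Cassovia agreement on 14.01.01.01: RVC < 50%; Cassovia agreement on 14.01: RVC ≥ 35% → 8% available; preferential 8%. → 8%.
Line B: PET → 14.01; resin in primary form → 14.01.02; general-purpose → 14.01.02.03. Scheduled 31%. Javaros agreement on 14.02.03: 14.01.02.03 not covered. → 31%.
Line C: polystyrene → 14.03; resin in primary form → 14.03.03; for packaging → 14.03.03.02. Scheduled 19%. Cassovia agreement on 14.02.04: 14.03.03.02 not covered; Cassovia agreement on 14.01.01.01: 14.03.03.02 not covered; Cassovia agreement on 14.01: 14.03.03.02 not covered. → 19%.
Sum: 8% + 31% + 19% = 58%.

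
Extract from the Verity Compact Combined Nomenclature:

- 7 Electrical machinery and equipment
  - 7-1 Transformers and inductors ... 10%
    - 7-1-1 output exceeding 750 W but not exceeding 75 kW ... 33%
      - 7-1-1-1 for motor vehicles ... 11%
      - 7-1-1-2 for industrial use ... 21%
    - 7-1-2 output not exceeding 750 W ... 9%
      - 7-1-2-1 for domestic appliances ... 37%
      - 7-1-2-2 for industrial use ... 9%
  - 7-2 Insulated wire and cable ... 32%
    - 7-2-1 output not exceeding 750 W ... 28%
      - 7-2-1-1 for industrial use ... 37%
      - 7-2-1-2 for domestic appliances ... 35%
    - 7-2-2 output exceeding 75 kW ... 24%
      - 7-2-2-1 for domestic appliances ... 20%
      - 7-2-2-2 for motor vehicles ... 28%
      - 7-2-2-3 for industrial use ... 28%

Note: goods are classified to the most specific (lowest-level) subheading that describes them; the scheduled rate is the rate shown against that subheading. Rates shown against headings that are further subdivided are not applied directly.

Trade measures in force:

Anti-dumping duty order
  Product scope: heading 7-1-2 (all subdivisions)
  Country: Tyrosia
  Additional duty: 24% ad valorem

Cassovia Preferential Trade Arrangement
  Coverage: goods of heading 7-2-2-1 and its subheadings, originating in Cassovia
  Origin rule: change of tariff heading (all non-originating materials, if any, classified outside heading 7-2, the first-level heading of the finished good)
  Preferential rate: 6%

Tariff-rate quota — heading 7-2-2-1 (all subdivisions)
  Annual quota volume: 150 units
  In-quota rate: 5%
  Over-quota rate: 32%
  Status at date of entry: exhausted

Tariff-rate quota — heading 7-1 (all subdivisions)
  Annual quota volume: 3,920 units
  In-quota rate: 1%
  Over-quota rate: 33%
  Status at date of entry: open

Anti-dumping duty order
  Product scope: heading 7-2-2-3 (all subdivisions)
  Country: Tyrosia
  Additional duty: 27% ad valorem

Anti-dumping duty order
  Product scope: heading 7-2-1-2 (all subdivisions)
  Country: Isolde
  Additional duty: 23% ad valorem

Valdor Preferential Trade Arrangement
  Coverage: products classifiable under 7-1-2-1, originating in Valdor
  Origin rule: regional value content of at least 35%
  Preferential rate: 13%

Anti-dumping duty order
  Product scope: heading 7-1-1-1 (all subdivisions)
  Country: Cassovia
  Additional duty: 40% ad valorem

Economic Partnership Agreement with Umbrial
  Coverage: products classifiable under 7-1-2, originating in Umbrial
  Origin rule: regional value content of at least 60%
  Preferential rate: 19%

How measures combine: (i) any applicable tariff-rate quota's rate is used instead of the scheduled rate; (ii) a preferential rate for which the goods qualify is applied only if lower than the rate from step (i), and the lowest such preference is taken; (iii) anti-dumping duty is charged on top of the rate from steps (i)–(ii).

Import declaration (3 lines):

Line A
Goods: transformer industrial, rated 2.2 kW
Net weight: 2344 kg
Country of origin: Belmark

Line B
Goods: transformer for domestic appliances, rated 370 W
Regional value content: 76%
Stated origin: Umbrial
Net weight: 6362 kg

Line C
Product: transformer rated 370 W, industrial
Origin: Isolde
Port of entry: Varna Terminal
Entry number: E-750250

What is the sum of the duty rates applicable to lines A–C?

Line A: transformer → 7-1; rated 2.2 kW → 7-1-1; industrial → 7-1-1-2. Scheduled 21%. quota on 7-1 open → in-quota 1%. → 1%.
Line B: transformer → 7-1; rated 370 W → 7-1-2; for domestic appliances → 7-1-2-1. Scheduled 37%. quota on 7-1 open → in-quota 1%; Umbrial agreement on 7-1-2: RVC ≥ 60% → 19% available; preference 19% not lower than 1% → no reduction. → 1%.
Line C: transformer → 7-1; rated 370 W → 7-1-2; industrial → 7-1-2-2. Scheduled 9%. quota on 7-1 open → in-quota 1%. → 1%.
Sum: 1% + 1% + 1% = 3%.

3%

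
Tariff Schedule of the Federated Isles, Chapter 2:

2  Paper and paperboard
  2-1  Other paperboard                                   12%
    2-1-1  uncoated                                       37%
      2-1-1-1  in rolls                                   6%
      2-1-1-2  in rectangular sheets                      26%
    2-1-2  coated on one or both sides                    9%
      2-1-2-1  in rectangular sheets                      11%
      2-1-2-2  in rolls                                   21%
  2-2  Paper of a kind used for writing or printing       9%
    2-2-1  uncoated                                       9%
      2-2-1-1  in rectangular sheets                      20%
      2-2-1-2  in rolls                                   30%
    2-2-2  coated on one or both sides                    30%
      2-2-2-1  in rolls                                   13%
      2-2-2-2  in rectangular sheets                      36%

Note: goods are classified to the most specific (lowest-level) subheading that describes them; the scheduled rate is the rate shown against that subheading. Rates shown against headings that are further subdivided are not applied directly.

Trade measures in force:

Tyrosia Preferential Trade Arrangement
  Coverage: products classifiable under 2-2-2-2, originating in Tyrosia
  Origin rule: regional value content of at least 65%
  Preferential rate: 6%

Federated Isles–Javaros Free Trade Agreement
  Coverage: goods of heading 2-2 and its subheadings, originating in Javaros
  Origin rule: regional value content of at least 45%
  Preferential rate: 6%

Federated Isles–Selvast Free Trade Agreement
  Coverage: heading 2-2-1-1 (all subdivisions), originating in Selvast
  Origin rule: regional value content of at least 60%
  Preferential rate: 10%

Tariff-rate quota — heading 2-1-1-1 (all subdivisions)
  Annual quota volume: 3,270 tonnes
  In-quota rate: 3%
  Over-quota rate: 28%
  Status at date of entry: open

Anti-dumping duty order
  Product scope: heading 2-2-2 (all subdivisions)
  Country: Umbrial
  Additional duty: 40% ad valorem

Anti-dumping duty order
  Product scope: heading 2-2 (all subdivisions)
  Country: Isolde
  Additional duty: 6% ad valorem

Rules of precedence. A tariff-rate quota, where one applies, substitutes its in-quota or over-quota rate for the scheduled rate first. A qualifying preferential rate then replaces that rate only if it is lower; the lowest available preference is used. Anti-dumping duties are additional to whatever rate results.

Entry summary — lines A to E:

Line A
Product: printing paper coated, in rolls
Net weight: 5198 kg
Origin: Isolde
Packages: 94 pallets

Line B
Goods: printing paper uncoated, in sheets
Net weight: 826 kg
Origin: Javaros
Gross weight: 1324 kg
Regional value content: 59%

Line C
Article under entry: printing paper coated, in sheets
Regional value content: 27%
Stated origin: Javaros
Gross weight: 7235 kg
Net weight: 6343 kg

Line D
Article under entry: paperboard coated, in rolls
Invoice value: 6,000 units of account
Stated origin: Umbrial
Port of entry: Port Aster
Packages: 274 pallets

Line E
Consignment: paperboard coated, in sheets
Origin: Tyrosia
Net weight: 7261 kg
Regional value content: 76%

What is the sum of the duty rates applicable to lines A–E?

Line A: printing paper → 2-2; coated → 2-2-2; in rolls → 2-2-2-1. Scheduled 13%. anti-dumping (Isolde, 2-2): +6%; total 13% + 6% = 19%. → 19%.
Line B: printing paper → 2-2; uncoated → 2-2-1; in sheets → 2-2-1-1. Scheduled 20%. Javaros agreement on 2-2: RVC ≥ 45% → 6% available; preferential 6%. → 6%.
Line C: printing paper → 2-2; coated → 2-2-2; in sheets → 2-2-2-2. Scheduled 36%. Javaros agreement on 2-2: RVC < 45%. → 36%.
Line D: paperboard → 2-1; coated → 2-1-2; in rolls → 2-1-2-2. Scheduled 21%. No special measure applies. → 21%.
Line E: paperboard → 2-1; coated → 2-1-2; in sheets → 2-1-2-1. Scheduled 11%. Tyrosia agreement on 2-2-2-2: 2-1-2-1 not covered. → 11%.
Sum: 19% + 6% + 36% + 21% + 11% = 93%.

93%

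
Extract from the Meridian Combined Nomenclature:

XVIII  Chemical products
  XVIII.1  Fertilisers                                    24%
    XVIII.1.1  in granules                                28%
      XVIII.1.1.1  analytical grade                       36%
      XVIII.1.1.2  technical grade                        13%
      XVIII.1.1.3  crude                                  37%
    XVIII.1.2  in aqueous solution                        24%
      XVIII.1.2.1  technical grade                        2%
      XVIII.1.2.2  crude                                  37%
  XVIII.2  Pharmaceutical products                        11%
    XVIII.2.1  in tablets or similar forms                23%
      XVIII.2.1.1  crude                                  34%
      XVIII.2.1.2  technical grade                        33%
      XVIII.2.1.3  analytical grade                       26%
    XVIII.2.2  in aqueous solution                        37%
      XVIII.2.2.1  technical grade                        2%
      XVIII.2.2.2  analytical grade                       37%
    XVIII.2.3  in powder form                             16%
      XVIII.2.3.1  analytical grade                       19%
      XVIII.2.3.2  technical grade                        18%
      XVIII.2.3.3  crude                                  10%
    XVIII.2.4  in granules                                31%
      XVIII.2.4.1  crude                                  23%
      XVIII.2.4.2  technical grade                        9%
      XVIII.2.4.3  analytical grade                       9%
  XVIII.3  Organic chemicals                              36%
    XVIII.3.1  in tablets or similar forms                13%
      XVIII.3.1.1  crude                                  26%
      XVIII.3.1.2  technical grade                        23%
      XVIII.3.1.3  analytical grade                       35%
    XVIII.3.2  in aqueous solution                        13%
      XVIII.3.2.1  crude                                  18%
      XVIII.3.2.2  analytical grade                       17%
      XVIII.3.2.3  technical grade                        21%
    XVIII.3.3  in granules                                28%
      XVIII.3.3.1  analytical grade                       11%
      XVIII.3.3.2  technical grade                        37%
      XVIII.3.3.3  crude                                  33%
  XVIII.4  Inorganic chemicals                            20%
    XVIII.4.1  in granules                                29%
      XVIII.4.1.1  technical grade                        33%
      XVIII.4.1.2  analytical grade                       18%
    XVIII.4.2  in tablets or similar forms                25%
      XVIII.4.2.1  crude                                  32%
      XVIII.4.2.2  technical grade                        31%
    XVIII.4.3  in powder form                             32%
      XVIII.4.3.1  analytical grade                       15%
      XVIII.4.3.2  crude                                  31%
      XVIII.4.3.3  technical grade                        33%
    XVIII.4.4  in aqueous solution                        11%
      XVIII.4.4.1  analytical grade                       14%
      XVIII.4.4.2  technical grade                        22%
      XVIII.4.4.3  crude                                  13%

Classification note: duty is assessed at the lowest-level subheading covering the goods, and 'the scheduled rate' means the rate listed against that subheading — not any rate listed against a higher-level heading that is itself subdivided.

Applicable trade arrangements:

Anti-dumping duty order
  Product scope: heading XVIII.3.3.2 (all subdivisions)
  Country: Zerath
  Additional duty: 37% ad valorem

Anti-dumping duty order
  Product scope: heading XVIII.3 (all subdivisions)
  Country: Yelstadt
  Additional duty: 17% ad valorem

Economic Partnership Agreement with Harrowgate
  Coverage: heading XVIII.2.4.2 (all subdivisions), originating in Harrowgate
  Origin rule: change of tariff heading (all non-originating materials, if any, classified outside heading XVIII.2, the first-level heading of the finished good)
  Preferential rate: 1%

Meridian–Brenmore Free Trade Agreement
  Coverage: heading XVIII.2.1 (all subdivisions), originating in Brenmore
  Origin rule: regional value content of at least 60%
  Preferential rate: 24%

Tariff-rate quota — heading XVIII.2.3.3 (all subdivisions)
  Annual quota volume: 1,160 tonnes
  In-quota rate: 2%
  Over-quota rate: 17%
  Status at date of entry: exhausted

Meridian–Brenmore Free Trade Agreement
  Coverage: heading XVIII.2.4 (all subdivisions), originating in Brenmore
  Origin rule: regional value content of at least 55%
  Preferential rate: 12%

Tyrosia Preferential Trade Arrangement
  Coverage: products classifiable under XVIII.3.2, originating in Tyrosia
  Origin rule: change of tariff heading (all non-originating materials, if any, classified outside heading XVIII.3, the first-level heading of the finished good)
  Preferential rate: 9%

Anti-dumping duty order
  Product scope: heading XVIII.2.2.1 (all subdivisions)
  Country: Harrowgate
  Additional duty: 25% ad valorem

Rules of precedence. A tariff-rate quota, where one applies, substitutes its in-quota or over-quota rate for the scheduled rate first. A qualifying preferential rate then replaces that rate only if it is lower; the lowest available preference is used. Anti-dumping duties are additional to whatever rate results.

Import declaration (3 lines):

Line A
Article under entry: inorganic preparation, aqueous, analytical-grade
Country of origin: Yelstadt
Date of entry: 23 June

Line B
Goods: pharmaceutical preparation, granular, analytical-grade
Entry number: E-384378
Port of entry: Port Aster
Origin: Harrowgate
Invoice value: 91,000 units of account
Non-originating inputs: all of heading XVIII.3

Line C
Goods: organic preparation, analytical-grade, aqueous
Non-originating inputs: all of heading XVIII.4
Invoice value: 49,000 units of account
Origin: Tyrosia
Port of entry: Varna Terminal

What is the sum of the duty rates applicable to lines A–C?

Line A: inorganic → XVIII.4; aqueous → XVIII.4.4; analytical-grade → XVIII.4.4.1. Scheduled 14%. No special measure applies. → 14%.
Line B: pharmaceutical → XVIII.2; granular → XVIII.2.4; analytical-grade → XVIII.2.4.3. Scheduled 9%. Harrowgate agreement on XVIII.2.4.2: XVIII.2.4.3 not covered. → 9%.
Line C: organic → XVIII.3; aqueous → XVIII.3.2; analytical-grade → XVIII.3.2.2. Scheduled 17%. Tyrosia agreement on XVIII.3.2: CTH met → 9% available; preferential 9%. → 9%.
Sum: 14% + 9% + 9% = 32%.

32%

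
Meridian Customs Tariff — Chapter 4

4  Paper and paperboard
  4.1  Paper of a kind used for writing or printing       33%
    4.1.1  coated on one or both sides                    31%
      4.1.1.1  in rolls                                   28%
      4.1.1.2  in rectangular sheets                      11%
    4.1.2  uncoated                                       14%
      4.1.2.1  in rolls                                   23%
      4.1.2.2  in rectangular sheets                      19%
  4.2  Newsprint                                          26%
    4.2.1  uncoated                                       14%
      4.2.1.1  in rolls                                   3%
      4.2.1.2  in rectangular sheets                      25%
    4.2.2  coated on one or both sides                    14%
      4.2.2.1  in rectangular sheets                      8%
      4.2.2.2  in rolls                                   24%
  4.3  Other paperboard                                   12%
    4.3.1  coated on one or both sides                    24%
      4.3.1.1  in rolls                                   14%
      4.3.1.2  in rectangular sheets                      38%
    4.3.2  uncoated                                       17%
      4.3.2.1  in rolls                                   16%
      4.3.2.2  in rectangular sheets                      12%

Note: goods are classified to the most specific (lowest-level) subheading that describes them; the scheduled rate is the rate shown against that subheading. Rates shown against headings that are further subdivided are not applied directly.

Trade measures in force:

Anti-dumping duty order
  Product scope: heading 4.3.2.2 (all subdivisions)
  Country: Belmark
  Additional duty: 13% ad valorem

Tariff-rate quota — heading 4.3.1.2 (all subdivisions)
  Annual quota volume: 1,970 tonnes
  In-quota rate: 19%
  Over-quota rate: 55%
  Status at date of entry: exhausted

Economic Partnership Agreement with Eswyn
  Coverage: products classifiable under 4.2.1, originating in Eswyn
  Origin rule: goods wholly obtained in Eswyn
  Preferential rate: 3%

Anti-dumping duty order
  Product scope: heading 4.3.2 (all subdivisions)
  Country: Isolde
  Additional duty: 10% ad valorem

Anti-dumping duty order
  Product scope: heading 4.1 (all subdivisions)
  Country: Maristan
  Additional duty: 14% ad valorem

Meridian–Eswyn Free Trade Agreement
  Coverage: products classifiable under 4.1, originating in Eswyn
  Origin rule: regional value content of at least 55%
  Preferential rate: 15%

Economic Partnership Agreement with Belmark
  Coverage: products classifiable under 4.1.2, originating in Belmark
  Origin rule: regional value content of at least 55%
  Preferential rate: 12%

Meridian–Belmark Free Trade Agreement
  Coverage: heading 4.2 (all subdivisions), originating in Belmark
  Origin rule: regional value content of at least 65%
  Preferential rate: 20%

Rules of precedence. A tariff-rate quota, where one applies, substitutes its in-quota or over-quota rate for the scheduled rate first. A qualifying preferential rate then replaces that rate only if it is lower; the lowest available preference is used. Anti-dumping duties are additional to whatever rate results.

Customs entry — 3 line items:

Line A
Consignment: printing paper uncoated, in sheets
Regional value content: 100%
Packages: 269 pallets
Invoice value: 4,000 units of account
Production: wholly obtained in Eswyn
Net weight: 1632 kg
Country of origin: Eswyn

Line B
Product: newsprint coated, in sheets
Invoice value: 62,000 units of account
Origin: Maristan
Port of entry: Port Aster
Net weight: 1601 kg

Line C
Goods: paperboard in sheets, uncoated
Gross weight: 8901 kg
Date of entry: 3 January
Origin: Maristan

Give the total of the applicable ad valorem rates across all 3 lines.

35%

Line A: printing paper → 4.1; uncoated → 4.1.2; in sheets → 4.1.2.2. Scheduled 19%. Eswyn agreement on 4.2.1: 4.1.2.2 not covered; Eswyn agreement on 4.1: RVC ≥ 55% → 15% available; preferential 15%. → 15%.
Line B: newsprint → 4.2; coated → 4.2.2; in sheets → 4.2.2.1. Scheduled 8%. No special measure applies. → 8%.
Line C: paperboard → 4.3; uncoated → 4.3.2; in sheets → 4.3.2.2. Scheduled 12%. No special measure applies. → 12%.
Sum: 15% + 8% + 12% = 35%.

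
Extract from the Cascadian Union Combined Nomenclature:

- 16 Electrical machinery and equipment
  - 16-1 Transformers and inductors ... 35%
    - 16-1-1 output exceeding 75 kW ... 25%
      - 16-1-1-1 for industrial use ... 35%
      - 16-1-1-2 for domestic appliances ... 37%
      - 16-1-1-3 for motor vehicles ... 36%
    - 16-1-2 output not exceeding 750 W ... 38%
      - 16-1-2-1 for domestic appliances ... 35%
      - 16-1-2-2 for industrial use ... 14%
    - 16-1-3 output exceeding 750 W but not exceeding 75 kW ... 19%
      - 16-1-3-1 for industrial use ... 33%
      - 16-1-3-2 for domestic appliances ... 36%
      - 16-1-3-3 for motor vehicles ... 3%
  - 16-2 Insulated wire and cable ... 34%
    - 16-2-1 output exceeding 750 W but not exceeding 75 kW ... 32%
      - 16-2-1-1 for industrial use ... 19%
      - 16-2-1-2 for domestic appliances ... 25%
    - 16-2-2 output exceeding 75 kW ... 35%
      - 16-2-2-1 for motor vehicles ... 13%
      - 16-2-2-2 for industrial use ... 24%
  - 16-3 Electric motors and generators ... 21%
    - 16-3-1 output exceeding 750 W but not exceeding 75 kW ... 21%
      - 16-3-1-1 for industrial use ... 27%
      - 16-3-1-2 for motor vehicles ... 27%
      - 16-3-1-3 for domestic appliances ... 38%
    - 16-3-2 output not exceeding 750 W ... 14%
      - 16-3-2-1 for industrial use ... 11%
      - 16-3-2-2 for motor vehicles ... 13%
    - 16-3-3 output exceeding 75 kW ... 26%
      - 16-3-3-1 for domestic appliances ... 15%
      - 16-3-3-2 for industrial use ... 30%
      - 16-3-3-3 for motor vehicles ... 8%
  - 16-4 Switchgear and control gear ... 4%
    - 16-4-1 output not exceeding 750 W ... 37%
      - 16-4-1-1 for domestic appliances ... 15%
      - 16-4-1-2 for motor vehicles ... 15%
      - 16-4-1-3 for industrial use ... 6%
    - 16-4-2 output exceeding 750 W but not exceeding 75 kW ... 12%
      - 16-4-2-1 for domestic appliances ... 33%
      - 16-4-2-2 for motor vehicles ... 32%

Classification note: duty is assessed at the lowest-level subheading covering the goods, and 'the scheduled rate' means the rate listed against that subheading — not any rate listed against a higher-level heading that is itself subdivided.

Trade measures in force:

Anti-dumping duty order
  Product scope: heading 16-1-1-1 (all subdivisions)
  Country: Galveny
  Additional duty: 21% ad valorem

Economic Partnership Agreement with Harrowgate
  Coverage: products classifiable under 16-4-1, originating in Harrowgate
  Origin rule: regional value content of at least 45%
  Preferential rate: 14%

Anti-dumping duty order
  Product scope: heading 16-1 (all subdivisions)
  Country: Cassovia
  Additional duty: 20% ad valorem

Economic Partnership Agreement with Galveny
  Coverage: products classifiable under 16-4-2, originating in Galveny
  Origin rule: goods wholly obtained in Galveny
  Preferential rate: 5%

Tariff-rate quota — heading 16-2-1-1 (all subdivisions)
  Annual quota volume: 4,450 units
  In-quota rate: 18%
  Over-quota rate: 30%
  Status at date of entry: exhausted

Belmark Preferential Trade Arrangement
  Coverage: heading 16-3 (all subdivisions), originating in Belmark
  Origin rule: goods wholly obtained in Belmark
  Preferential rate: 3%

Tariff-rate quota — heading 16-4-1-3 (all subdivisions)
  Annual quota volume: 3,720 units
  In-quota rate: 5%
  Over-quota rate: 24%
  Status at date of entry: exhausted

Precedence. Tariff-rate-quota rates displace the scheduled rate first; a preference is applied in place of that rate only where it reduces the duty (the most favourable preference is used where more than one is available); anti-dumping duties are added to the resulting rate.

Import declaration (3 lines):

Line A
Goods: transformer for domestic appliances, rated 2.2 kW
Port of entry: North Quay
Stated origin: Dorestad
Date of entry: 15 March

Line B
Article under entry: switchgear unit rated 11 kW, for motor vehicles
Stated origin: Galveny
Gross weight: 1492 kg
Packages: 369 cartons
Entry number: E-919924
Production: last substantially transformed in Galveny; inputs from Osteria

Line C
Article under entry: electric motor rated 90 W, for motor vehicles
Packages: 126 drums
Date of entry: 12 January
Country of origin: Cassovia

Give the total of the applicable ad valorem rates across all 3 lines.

81%

Line A: transformer → 16-1; rated 2.2 kW → 16-1-3; for domestic appliances → 16-1-3-2. Scheduled 36%. No special measure applies. → 36%.
Line B: switchgear unit → 16-4; rated 11 kW → 16-4-2; for motor vehicles → 16-4-2-2. Scheduled 32%. Galveny agreement on 16-4-2: not wholly obtained. → 32%.
Line C: electric motor → 16-3; rated 90 W → 16-3-2; for motor vehicles → 16-3-2-2. Scheduled 13%. No special measure applies. → 13%.
Sum: 36% + 32% + 13% = 81%.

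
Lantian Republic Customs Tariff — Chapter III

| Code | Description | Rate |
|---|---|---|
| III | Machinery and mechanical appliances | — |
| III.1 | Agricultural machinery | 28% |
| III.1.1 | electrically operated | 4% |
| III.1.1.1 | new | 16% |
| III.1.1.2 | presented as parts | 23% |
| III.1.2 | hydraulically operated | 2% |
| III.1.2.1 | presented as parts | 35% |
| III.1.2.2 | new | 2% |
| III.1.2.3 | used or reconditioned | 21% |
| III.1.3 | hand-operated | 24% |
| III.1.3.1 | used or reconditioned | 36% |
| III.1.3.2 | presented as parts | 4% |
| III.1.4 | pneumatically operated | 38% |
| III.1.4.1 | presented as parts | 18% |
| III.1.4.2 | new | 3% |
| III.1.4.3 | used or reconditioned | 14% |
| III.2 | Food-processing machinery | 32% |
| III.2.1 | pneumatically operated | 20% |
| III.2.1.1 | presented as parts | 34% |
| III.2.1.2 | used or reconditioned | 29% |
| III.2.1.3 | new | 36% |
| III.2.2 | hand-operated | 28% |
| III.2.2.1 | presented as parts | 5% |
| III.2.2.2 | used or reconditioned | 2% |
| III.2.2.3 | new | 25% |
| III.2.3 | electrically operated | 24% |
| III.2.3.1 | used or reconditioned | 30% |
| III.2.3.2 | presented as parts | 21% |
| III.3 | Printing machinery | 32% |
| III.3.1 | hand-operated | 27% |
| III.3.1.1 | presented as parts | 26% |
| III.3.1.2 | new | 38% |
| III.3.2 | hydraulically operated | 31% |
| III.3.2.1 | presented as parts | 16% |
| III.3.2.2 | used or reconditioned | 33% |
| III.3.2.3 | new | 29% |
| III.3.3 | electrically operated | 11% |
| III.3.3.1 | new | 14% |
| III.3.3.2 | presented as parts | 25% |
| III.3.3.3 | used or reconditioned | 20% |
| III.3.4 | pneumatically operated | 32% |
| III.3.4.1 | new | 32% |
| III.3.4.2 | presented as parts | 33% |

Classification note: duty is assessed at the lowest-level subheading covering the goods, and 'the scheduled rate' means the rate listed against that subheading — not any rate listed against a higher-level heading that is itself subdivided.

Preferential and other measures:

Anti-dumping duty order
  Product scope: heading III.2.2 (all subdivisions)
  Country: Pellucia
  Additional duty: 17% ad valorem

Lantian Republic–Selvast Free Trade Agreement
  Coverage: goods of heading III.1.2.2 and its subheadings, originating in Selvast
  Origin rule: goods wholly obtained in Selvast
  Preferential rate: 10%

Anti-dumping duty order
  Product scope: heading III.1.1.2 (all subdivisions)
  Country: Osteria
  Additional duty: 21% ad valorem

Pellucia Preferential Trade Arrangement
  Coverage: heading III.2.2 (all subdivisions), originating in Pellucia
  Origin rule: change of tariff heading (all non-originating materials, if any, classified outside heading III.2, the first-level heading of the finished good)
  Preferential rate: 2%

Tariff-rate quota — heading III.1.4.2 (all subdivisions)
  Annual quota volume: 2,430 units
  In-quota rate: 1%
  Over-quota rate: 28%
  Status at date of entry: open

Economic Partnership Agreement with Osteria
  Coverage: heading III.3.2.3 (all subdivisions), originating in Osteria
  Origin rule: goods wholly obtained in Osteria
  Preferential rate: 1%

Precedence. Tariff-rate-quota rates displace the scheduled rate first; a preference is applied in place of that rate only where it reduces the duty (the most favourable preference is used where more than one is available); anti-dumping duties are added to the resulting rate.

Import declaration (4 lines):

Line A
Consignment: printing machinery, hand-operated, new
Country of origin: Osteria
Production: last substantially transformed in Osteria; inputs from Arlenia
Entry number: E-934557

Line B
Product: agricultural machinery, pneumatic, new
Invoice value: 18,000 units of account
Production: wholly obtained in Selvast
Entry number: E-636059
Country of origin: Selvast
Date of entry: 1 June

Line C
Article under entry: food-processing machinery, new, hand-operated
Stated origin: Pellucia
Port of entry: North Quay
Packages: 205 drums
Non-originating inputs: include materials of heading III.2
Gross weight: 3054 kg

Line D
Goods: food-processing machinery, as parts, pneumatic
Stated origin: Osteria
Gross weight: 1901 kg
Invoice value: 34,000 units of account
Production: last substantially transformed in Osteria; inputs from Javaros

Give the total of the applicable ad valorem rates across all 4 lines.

Line A: printing → III.3; hand-operated → III.3.1; new → III.3.1.2. Scheduled 38%. Osteria agreement on III.3.2.3: III.3.1.2 not covered. → 38%.
Line B: agricultural → III.1; pneumatic → III.1.4; new → III.1.4.2. Scheduled 3%. quota on III.1.4.2 open → in-quota 1%; Selvast agreement on III.1.2.2: III.1.4.2 not covered. → 1%.
Line C: food-processing → III.2; hand-operated → III.2.2; new → III.2.2.3. Scheduled 25%. Pellucia agreement on III.2.2: CTH not met; anti-dumping (Pellucia, III.2.2): +17%; total 25% + 17% = 42%. → 42%.
Line D: food-processing → III.2; pneumatic → III.2.1; as parts → III.2.1.1. Scheduled 34%. Osteria agreement on III.3.2.3: III.2.1.1 not covered. → 34%.
Sum: 38% + 1% + 42% + 34% = 115%.

115%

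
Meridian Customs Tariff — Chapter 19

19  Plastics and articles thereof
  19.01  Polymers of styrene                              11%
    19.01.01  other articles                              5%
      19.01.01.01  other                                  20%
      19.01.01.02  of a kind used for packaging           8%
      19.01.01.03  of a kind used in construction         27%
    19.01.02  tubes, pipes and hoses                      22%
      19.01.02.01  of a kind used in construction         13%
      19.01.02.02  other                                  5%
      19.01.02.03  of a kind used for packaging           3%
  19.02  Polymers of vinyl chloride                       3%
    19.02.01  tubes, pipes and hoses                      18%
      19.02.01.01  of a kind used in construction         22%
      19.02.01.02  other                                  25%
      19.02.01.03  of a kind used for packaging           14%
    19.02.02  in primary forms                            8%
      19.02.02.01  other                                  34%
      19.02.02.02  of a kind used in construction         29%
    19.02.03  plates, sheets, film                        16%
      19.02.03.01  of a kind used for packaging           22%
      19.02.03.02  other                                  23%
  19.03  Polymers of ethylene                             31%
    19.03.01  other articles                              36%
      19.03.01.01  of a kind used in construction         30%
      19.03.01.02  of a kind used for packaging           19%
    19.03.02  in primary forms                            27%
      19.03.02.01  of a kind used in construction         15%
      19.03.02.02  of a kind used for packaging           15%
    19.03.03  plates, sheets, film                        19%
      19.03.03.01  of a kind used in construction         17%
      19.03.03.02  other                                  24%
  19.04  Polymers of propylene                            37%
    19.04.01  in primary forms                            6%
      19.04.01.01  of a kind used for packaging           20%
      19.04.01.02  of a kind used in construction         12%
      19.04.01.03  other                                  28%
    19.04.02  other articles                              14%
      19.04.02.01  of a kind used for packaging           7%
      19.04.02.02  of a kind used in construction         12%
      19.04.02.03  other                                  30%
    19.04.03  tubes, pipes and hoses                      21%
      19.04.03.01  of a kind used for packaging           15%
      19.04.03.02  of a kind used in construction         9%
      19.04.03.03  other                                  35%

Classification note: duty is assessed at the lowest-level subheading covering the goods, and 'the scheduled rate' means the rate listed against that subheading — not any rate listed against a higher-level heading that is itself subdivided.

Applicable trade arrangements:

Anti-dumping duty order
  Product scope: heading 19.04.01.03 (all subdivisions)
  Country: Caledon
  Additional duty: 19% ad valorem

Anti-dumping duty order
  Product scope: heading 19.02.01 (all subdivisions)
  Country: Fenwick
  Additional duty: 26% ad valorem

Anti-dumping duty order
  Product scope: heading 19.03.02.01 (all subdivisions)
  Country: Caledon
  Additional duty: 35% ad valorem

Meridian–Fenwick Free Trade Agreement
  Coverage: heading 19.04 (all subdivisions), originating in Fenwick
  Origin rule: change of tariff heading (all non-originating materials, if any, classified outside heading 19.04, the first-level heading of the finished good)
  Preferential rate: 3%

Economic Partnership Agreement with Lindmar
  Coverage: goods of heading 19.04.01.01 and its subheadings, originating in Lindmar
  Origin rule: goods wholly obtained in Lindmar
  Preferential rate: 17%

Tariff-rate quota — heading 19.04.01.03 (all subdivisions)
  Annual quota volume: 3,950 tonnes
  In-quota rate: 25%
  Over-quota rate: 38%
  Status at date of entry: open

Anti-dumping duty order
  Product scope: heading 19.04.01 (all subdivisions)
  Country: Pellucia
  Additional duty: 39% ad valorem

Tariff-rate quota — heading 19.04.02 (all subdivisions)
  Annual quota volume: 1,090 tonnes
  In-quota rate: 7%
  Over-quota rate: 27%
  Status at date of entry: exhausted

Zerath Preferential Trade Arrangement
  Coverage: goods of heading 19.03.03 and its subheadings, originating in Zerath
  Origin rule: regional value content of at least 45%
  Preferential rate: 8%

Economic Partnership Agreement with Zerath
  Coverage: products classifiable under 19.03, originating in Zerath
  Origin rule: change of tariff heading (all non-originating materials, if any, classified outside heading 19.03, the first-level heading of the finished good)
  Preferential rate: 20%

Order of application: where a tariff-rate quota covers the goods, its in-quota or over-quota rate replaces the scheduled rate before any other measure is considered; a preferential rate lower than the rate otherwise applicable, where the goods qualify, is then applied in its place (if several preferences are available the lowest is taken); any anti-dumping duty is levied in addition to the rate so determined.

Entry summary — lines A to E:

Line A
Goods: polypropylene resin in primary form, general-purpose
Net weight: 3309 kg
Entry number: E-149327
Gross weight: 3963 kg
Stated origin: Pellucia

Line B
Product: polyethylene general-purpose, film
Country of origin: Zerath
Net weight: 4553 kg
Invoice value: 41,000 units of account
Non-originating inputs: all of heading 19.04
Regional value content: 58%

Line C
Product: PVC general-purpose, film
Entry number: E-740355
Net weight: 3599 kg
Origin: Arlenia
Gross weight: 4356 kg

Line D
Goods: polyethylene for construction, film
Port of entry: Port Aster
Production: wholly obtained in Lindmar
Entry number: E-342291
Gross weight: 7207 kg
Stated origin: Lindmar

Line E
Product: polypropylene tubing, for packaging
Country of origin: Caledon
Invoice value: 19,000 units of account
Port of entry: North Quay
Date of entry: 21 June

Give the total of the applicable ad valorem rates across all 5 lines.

127%

Line A: polypropylene → 19.04; resin in primary form → 19.04.01; general-purpose → 19.04.01.03. Scheduled 28%. quota on 19.04.01.03 open → in-quota 25%; anti-dumping (Pellucia, 19.04.01): +39%; total 25% + 39% = 64%. → 64%.
Line B: polyethylene → 19.03; film → 19.03.03; general-purpose → 19.03.03.02. Scheduled 24%. Zerath agreement on 19.03.03: RVC ≥ 45% → 8% available; Zerath agreement on 19.03: CTH met → 20% available; preferential 8%. → 8%.
Line C: PVC → 19.02; film → 19.02.03; general-purpose → 19.02.03.02. Scheduled 23%. No special measure applies. → 23%.
Line D: polyethylene → 19.03; film → 19.03.03; for construction → 19.03.03.01. Scheduled 17%. Lindmar agreement on 19.04.01.01: 19.03.03.01 not covered. → 17%.
Line E: polypropylene → 19.04; tubing → 19.04.03; for packaging → 19.04.03.01. Scheduled 15%. No special measure applies. → 15%.
Sum: 64% + 8% + 23% + 17% + 15% = 127%.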